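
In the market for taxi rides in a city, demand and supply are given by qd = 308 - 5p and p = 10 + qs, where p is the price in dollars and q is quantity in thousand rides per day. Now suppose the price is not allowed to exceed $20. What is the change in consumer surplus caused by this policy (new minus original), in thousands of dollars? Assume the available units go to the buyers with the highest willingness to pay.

221.1

Rearranging supply gives qs = p - 10. Without the control the market clears where 308 - 5p = p - 10, i.e. p* = 53 and q* = 43.
Because the ceiling (20) lies below the market-clearing price, it is binding.
At p = 20: qd = 308 - 5·20 = 208 and qs = 20 - 10 = 10.
Consumer surplus without the control is ½ · (61.6 - 53) · 43 = 184.9.
With the ceiling, 10 units are sold at 20 (assume they go to the highest-value buyers). The demand price at q = 10 is 59.6, so CS = ½ · [(61.6 - 20) + (59.6 - 20)] · 10 = 406.
Change in consumer surplus = 406 - 184.9 = 221.1.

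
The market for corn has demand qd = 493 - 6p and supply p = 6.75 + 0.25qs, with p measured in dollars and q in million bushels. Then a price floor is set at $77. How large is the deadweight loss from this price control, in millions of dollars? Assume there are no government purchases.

Rearranging supply gives qs = 4p - 27. Setting quantity demanded equal to quantity supplied, 493 - 6p = 4p - 27, gives p* = 52 and q* = 181.
The floor of 77 is above the equilibrium price 52, so it binds.
At p = 77: qd = 493 - 6·77 = 31 and qs = 4·77 - 27 = 281.
Quantity traded falls to 31. At q = 31 the demand price is (493 - 31)/6 = 77 and the supply price is (27 + 31)/4 = 14.5.
Deadweight loss = ½ · (77 - 14.5) · (181 - 31) = ½ · 62.5 · 150 = 4687.5.

4687.5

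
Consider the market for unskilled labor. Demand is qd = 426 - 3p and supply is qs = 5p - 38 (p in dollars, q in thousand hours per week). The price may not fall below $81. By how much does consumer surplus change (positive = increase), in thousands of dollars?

-5002.5

Setting quantity demanded equal to quantity supplied, 426 - 3p = 5p - 38, gives p* = 58 and q* = 252.
The floor of 81 is above the equilibrium price 58, so it binds.
At p = 81: qd = 426 - 3·81 = 183 and qs = 5·81 - 38 = 367.
Consumer surplus without the control is ½ · (142 - 58) · 252 = 10584.
With the floor, consumers buy 183 units at 81, so CS = ½ · (142 - 81) · 183 = 5581.5.
Change in consumer surplus = 5581.5 - 10584 = -5002.5.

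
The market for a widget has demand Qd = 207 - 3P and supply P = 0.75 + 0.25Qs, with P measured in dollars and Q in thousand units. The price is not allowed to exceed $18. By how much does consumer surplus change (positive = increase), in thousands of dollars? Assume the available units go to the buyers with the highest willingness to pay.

444

Rearranging supply gives Qs = 4P - 3. Setting quantity demanded equal to quantity supplied, 207 - 3P = 4P - 3, gives P* = 30 and Q* = 117.
The ceiling of 18 is below the equilibrium price 30, so it binds.
At P = 18: Qd = 207 - 3·18 = 153 and Qs = 4·18 - 3 = 69.
Consumer surplus without the control is ½ · (69 - 30) · 117 = 2281.5.
With the ceiling, 69 units are sold at 18 (assume they go to the highest-value buyers). The demand price at Q = 69 is 46, so CS = ½ · [(69 - 18) + (46 - 18)] · 69 = 2725.5.
Change in consumer surplus = 2725.5 - 2281.5 = 444.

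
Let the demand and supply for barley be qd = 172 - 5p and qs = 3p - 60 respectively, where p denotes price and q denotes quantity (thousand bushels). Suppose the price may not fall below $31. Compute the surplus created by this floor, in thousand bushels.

Without the control the market clears where 172 - 5p = 3p - 60, i.e. p* = 29 and q* = 27.
The floor of 31 is above the equilibrium price 29, so it binds.
At p = 31: qd = 172 - 5·31 = 17 and qs = 3·31 - 60 = 33.
Surplus = qs - qd = 33 - 17 = 16.

16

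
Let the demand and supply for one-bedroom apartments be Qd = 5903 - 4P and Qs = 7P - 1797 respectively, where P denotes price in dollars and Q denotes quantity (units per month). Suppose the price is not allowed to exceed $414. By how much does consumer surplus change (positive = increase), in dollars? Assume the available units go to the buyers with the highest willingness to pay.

-186114.5

Equilibrium: 5903 - 4P = 7P - 1797, so 7700 = 11P and P* = 700, Q* = 3103.
The ceiling of 414 is below the equilibrium price 700, so it binds.
At P = 414: Qd = 5903 - 4·414 = 4247 and Qs = 7·414 - 1797 = 1101.
Consumer surplus without the control is ½ · (1475.75 - 700) · 3103 = 1203576.125.
With the ceiling, 1101 units are sold at 414 (assume they go to the highest-value buyers). The demand price at Q = 1101 is 1200.5, so CS = ½ · [(1475.75 - 414) + (1200.5 - 414)] · 1101 = 1017461.625.
Change in consumer surplus = 1017461.625 - 1203576.125 = -186114.5.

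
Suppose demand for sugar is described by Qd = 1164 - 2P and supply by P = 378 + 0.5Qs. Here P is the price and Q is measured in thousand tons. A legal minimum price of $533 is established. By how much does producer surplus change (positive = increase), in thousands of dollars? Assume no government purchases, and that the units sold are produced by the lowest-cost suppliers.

Rearranging supply gives Qs = 2P - 756. Equilibrium: 1164 - 2P = 2P - 756, so 1920 = 4P and P* = 480, Q* = 204.
Because the floor (533) lies above the market-clearing price, it is binding.
At P = 533: Qd = 1164 - 2·533 = 98 and Qs = 2·533 - 756 = 310.
Producer surplus without the control is ½ · (480 - 378) · 204 = 10404.
With the floor, 98 units are sold at 533. The supply price at Q = 98 is 427, so PS = ½ · [(533 - 378) + (533 - 427)] · 98 = 12789.
Change in producer surplus = 12789 - 10404 = 2385.

2385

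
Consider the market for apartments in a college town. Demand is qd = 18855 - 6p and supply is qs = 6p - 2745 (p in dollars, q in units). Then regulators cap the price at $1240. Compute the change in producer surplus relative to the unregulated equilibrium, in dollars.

Equilibrium: 18855 - 6p = 6p - 2745, so 21600 = 12p and p* = 1800, q* = 8055.
Because the ceiling (1240) lies below the market-clearing price, it is binding.
At p = 1240: qd = 18855 - 6·1240 = 11415 and qs = 6·1240 - 2745 = 4695.
Producer surplus without the control is ½ · (1800 - 457.5) · 8055 = 5406918.75.
With the ceiling, producers sell 4695 units at 1240, so PS = ½ · (1240 - 457.5) · 4695 = 1836918.75.
Change in producer surplus = 1836918.75 - 5406918.75 = -3570000.

-3570000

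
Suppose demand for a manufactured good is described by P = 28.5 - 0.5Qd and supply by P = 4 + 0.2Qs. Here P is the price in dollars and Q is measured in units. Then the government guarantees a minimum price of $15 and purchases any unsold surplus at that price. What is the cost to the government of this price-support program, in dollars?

Rearranging demand gives Qd = 57 - 2P; rearranging supply gives Qs = 5P - 20. Equilibrium: 57 - 2P = 5P - 20, so 77 = 7P and P* = 11, Q* = 35.
Because the floor (15) lies above the market-clearing price, it is binding.
At P = 15: Qd = 57 - 2·15 = 27 and Qs = 5·15 - 20 = 55.
Surplus = Qs - Qd = 28.
Government expenditure = surplus × support price = 28 × 15 = 420.

420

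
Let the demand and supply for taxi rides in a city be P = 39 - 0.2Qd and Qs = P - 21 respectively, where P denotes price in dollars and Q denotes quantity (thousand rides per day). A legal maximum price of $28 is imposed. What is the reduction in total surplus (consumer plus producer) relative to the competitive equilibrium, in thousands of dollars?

Rearranging demand gives Qd = 195 - 5P. Setting quantity demanded equal to quantity supplied, 195 - 5P = P - 21, gives P* = 36 and Q* = 15.
Since 28 < 36, the ceiling is binding.
At P = 28: Qd = 195 - 5·28 = 55 and Qs = 28 - 21 = 7.
Quantity traded falls to 7. At Q = 7 the demand price is (195 - 7)/5 = 37.6 and the supply price is 21 + 7 = 28.
Deadweight loss = ½ · (37.6 - 28) · (15 - 7) = ½ · 9.6 · 8 = 38.4.

38.4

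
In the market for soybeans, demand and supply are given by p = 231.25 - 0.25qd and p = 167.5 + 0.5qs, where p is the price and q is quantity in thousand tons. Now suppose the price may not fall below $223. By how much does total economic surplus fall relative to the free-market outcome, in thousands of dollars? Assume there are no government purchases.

Rearranging demand gives qd = 925 - 4p; rearranging supply gives qs = 2p - 335. Setting quantity demanded equal to quantity supplied, 925 - 4p = 2p - 335, gives p* = 210 and q* = 85.
The floor of 223 is above the equilibrium price 210, so it binds.
At p = 223: qd = 925 - 4·223 = 33 and qs = 2·223 - 335 = 111.
Quantity traded falls to 33. At q = 33 the demand price is (925 - 33)/4 = 223 and the supply price is (335 + 33)/2 = 184.
Deadweight loss = ½ · (223 - 184) · (85 - 33) = ½ · 39 · 52 = 1014.

1014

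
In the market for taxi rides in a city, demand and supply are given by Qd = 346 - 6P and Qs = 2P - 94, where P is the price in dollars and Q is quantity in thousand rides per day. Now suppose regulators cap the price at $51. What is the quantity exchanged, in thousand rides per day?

8

Equilibrium: 346 - 6P = 2P - 94, so 440 = 8P and P* = 55, Q* = 16.
The ceiling of 51 is below the equilibrium price 55, so it binds.
At P = 51: Qd = 346 - 6·51 = 40 and Qs = 2·51 - 94 = 8.
The quantity actually transacted is the short side, supply: 8.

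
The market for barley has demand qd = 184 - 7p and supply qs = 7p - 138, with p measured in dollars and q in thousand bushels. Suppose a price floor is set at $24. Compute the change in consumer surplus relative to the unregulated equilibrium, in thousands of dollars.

Setting quantity demanded equal to quantity supplied, 184 - 7p = 7p - 138, gives p* = 23 and q* = 23.
Since 24 > 23, the floor is binding.
At p = 24: qd = 184 - 7·24 = 16 and qs = 7·24 - 138 = 30.
Consumer surplus without the control is ½ · (184/7 - 23) · 23 = 529/14.
With the floor, consumers buy 16 units at 24, so CS = ½ · (184/7 - 24) · 16 = 128/7.
Change in consumer surplus = 128/7 - 529/14 = -19.5.

-19.5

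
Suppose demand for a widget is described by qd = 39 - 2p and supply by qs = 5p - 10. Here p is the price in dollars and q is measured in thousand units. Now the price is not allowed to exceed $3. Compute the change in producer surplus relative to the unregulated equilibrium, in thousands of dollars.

-60

In a free market, 39 - 2p = 5p - 10 gives the equilibrium p* = 7, q* = 25.
Because the ceiling (3) lies below the market-clearing price, it is binding.
At p = 3: qd = 39 - 2·3 = 33 and qs = 5·3 - 10 = 5.
Producer surplus without the control is ½ · (7 - 2) · 25 = 62.5.
With the ceiling, producers sell 5 units at 3, so PS = ½ · (3 - 2) · 5 = 2.5.
Change in producer surplus = 2.5 - 62.5 = -60.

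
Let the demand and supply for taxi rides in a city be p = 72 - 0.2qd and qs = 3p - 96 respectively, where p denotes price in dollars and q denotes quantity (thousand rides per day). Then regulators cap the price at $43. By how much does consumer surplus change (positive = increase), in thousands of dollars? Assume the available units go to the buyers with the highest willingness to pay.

285.6

Rearranging demand gives qd = 360 - 5p. Equilibrium: 360 - 5p = 3p - 96, so 456 = 8p and p* = 57, q* = 75.
The ceiling of 43 is below the equilibrium price 57, so it binds.
At p = 43: qd = 360 - 5·43 = 145 and qs = 3·43 - 96 = 33.
Consumer surplus without the control is ½ · (72 - 57) · 75 = 562.5.
With the ceiling, 33 units are sold at 43 (assume they go to the highest-value buyers). The demand price at q = 33 is 65.4, so CS = ½ · [(72 - 43) + (65.4 - 43)] · 33 = 848.1.
Change in consumer surplus = 848.1 - 562.5 = 285.6.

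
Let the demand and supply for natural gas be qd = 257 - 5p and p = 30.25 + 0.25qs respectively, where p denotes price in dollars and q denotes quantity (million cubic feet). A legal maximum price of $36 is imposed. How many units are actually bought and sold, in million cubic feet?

23

Rearranging supply gives qs = 4p - 121. Setting quantity demanded equal to quantity supplied, 257 - 5p = 4p - 121, gives p* = 42 and q* = 47.
The ceiling of 36 is below the equilibrium price 42, so it binds.
At p = 36: qd = 257 - 5·36 = 77 and qs = 4·36 - 121 = 23.
The quantity actually transacted is the short side, supply: 23.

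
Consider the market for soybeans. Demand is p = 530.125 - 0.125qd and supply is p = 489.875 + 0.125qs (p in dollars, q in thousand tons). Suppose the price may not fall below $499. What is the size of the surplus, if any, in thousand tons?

0

Rearranging demand gives qd = 4241 - 8p; rearranging supply gives qs = 8p - 3919. In a free market, 4241 - 8p = 8p - 3919 gives the equilibrium p* = 510, q* = 161.
Since 499 is below p* = 510, the floor does not bind and the free-market outcome prevails.
Since the control does not bind, there is no surplus.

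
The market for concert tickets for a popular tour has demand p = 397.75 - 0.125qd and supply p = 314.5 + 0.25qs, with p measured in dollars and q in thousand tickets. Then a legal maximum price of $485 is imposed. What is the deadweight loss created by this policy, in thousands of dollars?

0

Rearranging demand gives qd = 3182 - 8p; rearranging supply gives qs = 4p - 1258. Setting quantity demanded equal to quantity supplied, 3182 - 8p = 4p - 1258, gives p* = 370 and q* = 222.
Since 485 is above p* = 370, the ceiling does not bind and the free-market outcome prevails.
Since the control does not bind, no trades are prevented and deadweight loss is zero.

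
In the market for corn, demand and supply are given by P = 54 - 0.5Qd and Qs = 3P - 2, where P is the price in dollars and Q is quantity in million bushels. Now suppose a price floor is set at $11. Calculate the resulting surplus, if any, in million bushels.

0

Rearranging demand gives Qd = 108 - 2P. Setting quantity demanded equal to quantity supplied, 108 - 2P = 3P - 2, gives P* = 22 and Q* = 64.
The floor of 11 is below the equilibrium price 22, so it is not binding; the market clears at P* = 22, Q* = 64.
Since the control does not bind, there is no surplus.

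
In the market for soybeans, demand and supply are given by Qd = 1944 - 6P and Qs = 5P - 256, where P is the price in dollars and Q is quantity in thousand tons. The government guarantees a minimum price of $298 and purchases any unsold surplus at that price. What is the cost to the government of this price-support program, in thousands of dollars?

321244

Equilibrium: 1944 - 6P = 5P - 256, so 2200 = 11P and P* = 200, Q* = 744.
The floor of 298 is above the equilibrium price 200, so it binds.
At P = 298: Qd = 1944 - 6·298 = 156 and Qs = 5·298 - 256 = 1234.
Surplus = Qs - Qd = 1078.
Government expenditure = surplus × support price = 1078 × 298 = 321244.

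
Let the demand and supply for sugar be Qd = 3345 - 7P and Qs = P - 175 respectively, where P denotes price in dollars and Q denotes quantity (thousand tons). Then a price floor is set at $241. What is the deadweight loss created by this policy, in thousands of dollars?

In a free market, 3345 - 7P = P - 175 gives the equilibrium P* = 440, Q* = 265.
The floor of 241 is below the equilibrium price 440, so it is not binding; the market clears at P* = 440, Q* = 265.
Since the control does not bind, no trades are prevented and deadweight loss is zero.

0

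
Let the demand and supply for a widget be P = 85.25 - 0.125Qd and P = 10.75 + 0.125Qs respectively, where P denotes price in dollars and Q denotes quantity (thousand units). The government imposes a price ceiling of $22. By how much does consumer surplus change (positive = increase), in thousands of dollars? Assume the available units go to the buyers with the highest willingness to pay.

-364

Rearranging demand gives Qd = 682 - 8P; rearranging supply gives Qs = 8P - 86. Setting quantity demanded equal to quantity supplied, 682 - 8P = 8P - 86, gives P* = 48 and Q* = 298.
Because the ceiling (22) lies below the market-clearing price, it is binding.
At P = 22: Qd = 682 - 8·22 = 506 and Qs = 8·22 - 86 = 90.
Consumer surplus without the control is ½ · (85.25 - 48) · 298 = 5550.25.
With the ceiling, 90 units are sold at 22 (assume they go to the highest-value buyers). The demand price at Q = 90 is 74, so CS = ½ · [(85.25 - 22) + (74 - 22)] · 90 = 5186.25.
Change in consumer surplus = 5186.25 - 5550.25 = -364.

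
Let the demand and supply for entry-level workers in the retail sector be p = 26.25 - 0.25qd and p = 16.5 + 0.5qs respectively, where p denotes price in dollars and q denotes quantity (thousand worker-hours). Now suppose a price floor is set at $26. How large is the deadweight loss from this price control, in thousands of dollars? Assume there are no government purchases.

Rearranging demand gives qd = 105 - 4p; rearranging supply gives qs = 2p - 33. Without the control the market clears where 105 - 4p = 2p - 33, i.e. p* = 23 and q* = 13.
Because the floor (26) lies above the market-clearing price, it is binding.
At p = 26: qd = 105 - 4·26 = 1 and qs = 2·26 - 33 = 19.
Quantity traded falls to 1. At q = 1 the demand price is (105 - 1)/4 = 26 and the supply price is (33 + 1)/2 = 17.
Deadweight loss = ½ · (26 - 17) · (13 - 1) = ½ · 9 · 12 = 54.

54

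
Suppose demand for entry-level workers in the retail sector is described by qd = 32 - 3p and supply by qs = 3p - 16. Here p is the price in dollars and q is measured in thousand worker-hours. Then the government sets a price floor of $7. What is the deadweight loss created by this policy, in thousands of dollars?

Equilibrium: 32 - 3p = 3p - 16, so 48 = 6p and p* = 8, q* = 8.
Since 7 is below p* = 8, the floor does not bind and the free-market outcome prevails.
Since the control does not bind, no trades are prevented and deadweight loss is zero.

0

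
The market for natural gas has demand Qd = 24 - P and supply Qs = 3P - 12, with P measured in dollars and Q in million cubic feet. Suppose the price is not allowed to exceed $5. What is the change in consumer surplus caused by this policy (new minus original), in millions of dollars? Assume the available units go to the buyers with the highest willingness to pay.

Setting quantity demanded equal to quantity supplied, 24 - P = 3P - 12, gives P* = 9 and Q* = 15.
The ceiling of 5 is below the equilibrium price 9, so it binds.
At P = 5: Qd = 24 - 5 = 19 and Qs = 3·5 - 12 = 3.
Consumer surplus without the control is ½ · (24 - 9) · 15 = 112.5.
With the ceiling, 3 units are sold at 5 (assume they go to the highest-value buyers). The demand price at Q = 3 is 21, so CS = ½ · [(24 - 5) + (21 - 5)] · 3 = 52.5.
Change in consumer surplus = 52.5 - 112.5 = -60.

-60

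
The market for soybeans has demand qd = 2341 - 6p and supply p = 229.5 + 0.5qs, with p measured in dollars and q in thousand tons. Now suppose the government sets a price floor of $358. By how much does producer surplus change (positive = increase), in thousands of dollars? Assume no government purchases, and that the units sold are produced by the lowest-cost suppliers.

Rearranging supply gives qs = 2p - 459. Equilibrium: 2341 - 6p = 2p - 459, so 2800 = 8p and p* = 350, q* = 241.
Since 358 > 350, the floor is binding.
At p = 358: qd = 2341 - 6·358 = 193 and qs = 2·358 - 459 = 257.
Producer surplus without the control is ½ · (350 - 229.5) · 241 = 14520.25.
With the floor, 193 units are sold at 358. The supply price at q = 193 is 326, so PS = ½ · [(358 - 229.5) + (358 - 326)] · 193 = 15488.25.
Change in producer surplus = 15488.25 - 14520.25 = 968.

968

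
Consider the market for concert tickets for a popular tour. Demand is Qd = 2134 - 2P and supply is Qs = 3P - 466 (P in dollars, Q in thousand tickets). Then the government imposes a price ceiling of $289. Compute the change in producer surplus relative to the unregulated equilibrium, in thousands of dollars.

Equilibrium: 2134 - 2P = 3P - 466, so 2600 = 5P and P* = 520, Q* = 1094.
Because the ceiling (289) lies below the market-clearing price, it is binding.
At P = 289: Qd = 2134 - 2·289 = 1556 and Qs = 3·289 - 466 = 401.
Producer surplus without the control is ½ · (520 - 466/3) · 1094 = 598418/3.
With the ceiling, producers sell 401 units at 289, so PS = ½ · (289 - 466/3) · 401 = 160801/6.
Change in producer surplus = 160801/6 - 598418/3 = -172672.5.

-172672.5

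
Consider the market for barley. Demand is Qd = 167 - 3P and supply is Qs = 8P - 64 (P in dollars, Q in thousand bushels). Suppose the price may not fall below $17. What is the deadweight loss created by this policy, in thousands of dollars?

Without the control the market clears where 167 - 3P = 8P - 64, i.e. P* = 21 and Q* = 104.
Since 17 is below P* = 21, the floor does not bind and the free-market outcome prevails.
Since the control does not bind, no trades are prevented and deadweight loss is zero.

0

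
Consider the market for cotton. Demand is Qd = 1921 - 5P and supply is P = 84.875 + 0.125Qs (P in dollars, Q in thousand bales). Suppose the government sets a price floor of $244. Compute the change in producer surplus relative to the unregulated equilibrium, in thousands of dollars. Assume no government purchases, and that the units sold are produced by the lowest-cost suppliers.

27819

Rearranging supply gives Qs = 8P - 679. Without the control the market clears where 1921 - 5P = 8P - 679, i.e. P* = 200 and Q* = 921.
The floor of 244 is above the equilibrium price 200, so it binds.
At P = 244: Qd = 1921 - 5·244 = 701 and Qs = 8·244 - 679 = 1273.
Producer surplus without the control is ½ · (200 - 84.875) · 921 = 53015.0625.
With the floor, 701 units are sold at 244. The supply price at Q = 701 is 172.5, so PS = ½ · [(244 - 84.875) + (244 - 172.5)] · 701 = 80834.0625.
Change in producer surplus = 80834.0625 - 53015.0625 = 27819.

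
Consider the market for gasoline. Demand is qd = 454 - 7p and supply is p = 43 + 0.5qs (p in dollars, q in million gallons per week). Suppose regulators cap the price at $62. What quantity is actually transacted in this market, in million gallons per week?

Rearranging supply gives qs = 2p - 86. Setting quantity demanded equal to quantity supplied, 454 - 7p = 2p - 86, gives p* = 60 and q* = 34.
Since 62 is above p* = 60, the ceiling does not bind and the free-market outcome prevails.

34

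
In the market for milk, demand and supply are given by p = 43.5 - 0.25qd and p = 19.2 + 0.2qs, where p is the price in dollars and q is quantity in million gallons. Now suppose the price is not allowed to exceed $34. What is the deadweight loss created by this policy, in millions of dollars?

Rearranging demand gives qd = 174 - 4p; rearranging supply gives qs = 5p - 96. In a free market, 174 - 4p = 5p - 96 gives the equilibrium p* = 30, q* = 54.
Since 34 is above p* = 30, the ceiling does not bind and the free-market outcome prevails.
Since the control does not bind, no trades are prevented and deadweight loss is zero.

0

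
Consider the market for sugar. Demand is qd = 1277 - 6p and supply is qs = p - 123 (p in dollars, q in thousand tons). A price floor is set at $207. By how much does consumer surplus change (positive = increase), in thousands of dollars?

-392

Equilibrium: 1277 - 6p = p - 123, so 1400 = 7p and p* = 200, q* = 77.
The floor of 207 is above the equilibrium price 200, so it binds.
At p = 207: qd = 1277 - 6·207 = 35 and qs = 207 - 123 = 84.
Consumer surplus without the control is ½ · (1277/6 - 200) · 77 = 5929/12.
With the floor, consumers buy 35 units at 207, so CS = ½ · (1277/6 - 207) · 35 = 1225/12.
Change in consumer surplus = 1225/12 - 5929/12 = -392.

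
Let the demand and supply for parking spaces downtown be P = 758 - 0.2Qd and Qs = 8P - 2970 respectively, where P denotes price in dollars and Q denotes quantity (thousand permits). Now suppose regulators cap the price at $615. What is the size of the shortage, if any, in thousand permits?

0

Rearranging demand gives Qd = 3790 - 5P. In a free market, 3790 - 5P = 8P - 2970 gives the equilibrium P* = 520, Q* = 1190.
The ceiling of 615 is above the equilibrium price 520, so it is not binding; the market clears at P* = 520, Q* = 1190.
Since the control does not bind, there is no shortage.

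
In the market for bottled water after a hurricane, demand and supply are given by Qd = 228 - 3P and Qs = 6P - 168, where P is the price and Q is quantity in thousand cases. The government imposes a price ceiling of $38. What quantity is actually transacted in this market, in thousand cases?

Equilibrium: 228 - 3P = 6P - 168, so 396 = 9P and P* = 44, Q* = 96.
The ceiling of 38 is below the equilibrium price 44, so it binds.
At P = 38: Qd = 228 - 3·38 = 114 and Qs = 6·38 - 168 = 60.
The quantity actually transacted is the short side, supply: 60.

60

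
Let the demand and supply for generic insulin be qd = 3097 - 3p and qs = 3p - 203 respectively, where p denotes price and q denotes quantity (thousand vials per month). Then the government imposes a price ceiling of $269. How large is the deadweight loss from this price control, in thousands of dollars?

236883

In a free market, 3097 - 3p = 3p - 203 gives the equilibrium p* = 550, q* = 1447.
The ceiling of 269 is below the equilibrium price 550, so it binds.
At p = 269: qd = 3097 - 3·269 = 2290 and qs = 3·269 - 203 = 604.
Quantity traded falls to 604. At q = 604 the demand price is (3097 - 604)/3 = 831 and the supply price is (203 + 604)/3 = 269.
Deadweight loss = ½ · (831 - 269) · (1447 - 604) = ½ · 562 · 843 = 236883.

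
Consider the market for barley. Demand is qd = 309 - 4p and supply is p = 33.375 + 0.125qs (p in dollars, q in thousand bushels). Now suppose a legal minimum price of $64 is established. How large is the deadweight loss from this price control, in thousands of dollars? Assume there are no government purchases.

768

Rearranging supply gives qs = 8p - 267. Setting quantity demanded equal to quantity supplied, 309 - 4p = 8p - 267, gives p* = 48 and q* = 117.
Since 64 > 48, the floor is binding.
At p = 64: qd = 309 - 4·64 = 53 and qs = 8·64 - 267 = 245.
Quantity traded falls to 53. At q = 53 the demand price is (309 - 53)/4 = 64 and the supply price is (267 + 53)/8 = 40.
Deadweight loss = ½ · (64 - 40) · (117 - 53) = ½ · 24 · 64 = 768.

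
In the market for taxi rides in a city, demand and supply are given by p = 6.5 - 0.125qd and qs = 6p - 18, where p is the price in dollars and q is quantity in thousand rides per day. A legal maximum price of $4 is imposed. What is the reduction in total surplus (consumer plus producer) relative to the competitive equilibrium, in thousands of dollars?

Rearranging demand gives qd = 52 - 8p. Without the control the market clears where 52 - 8p = 6p - 18, i.e. p* = 5 and q* = 12.
The ceiling of 4 is below the equilibrium price 5, so it binds.
At p = 4: qd = 52 - 8·4 = 20 and qs = 6·4 - 18 = 6.
Quantity traded falls to 6. At q = 6 the demand price is (52 - 6)/8 = 5.75 and the supply price is (18 + 6)/6 = 4.
Deadweight loss = ½ · (5.75 - 4) · (12 - 6) = ½ · 1.75 · 6 = 5.25.

5.25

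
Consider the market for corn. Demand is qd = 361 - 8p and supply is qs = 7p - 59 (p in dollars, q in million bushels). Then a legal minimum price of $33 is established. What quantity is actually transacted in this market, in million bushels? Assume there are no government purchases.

97

Equilibrium: 361 - 8p = 7p - 59, so 420 = 15p and p* = 28, q* = 137.
The floor of 33 is above the equilibrium price 28, so it binds.
At p = 33: qd = 361 - 8·33 = 97 and qs = 7·33 - 59 = 172.
The quantity actually transacted is the short side, demand: 97.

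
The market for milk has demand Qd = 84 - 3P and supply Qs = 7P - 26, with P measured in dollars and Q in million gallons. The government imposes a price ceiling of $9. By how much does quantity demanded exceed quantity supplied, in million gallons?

Without the control the market clears where 84 - 3P = 7P - 26, i.e. P* = 11 and Q* = 51.
Since 9 < 11, the ceiling is binding.
At P = 9: Qd = 84 - 3·9 = 57 and Qs = 7·9 - 26 = 37.
Shortage = Qd - Qs = 57 - 37 = 20.

20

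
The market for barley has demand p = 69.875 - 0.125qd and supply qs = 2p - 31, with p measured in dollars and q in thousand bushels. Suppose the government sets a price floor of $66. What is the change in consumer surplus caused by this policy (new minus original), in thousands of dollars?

-413

Rearranging demand gives qd = 559 - 8p. In a free market, 559 - 8p = 2p - 31 gives the equilibrium p* = 59, q* = 87.
The floor of 66 is above the equilibrium price 59, so it binds.
At p = 66: qd = 559 - 8·66 = 31 and qs = 2·66 - 31 = 101.
Consumer surplus without the control is ½ · (69.875 - 59) · 87 = 473.0625.
With the floor, consumers buy 31 units at 66, so CS = ½ · (69.875 - 66) · 31 = 60.0625.
Change in consumer surplus = 60.0625 - 473.0625 = -413.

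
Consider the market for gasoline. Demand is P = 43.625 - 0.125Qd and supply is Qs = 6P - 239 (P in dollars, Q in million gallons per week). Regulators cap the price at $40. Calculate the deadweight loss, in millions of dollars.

21

Rearranging demand gives Qd = 349 - 8P. Without the control the market clears where 349 - 8P = 6P - 239, i.e. P* = 42 and Q* = 13.
Because the ceiling (40) lies below the market-clearing price, it is binding.
At P = 40: Qd = 349 - 8·40 = 29 and Qs = 6·40 - 239 = 1.
Quantity traded falls to 1. At Q = 1 the demand price is (349 - 1)/8 = 43.5 and the supply price is (239 + 1)/6 = 40.
Deadweight loss = ½ · (43.5 - 40) · (13 - 1) = ½ · 3.5 · 12 = 21.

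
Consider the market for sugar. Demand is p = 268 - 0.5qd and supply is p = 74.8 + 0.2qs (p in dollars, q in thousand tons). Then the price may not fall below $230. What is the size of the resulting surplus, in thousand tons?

700

Rearranging demand gives qd = 536 - 2p; rearranging supply gives qs = 5p - 374. Equilibrium: 536 - 2p = 5p - 374, so 910 = 7p and p* = 130, q* = 276.
Since 230 > 130, the floor is binding.
At p = 230: qd = 536 - 2·230 = 76 and qs = 5·230 - 374 = 776.
Surplus = qs - qd = 776 - 76 = 700.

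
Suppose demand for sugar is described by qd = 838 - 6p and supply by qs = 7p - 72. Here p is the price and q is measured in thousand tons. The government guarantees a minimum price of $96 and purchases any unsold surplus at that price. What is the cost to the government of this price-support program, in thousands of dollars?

Without the control the market clears where 838 - 6p = 7p - 72, i.e. p* = 70 and q* = 418.
Because the floor (96) lies above the market-clearing price, it is binding.
At p = 96: qd = 838 - 6·96 = 262 and qs = 7·96 - 72 = 600.
Surplus = qs - qd = 338.
Government expenditure = surplus × support price = 338 × 96 = 32448.

32448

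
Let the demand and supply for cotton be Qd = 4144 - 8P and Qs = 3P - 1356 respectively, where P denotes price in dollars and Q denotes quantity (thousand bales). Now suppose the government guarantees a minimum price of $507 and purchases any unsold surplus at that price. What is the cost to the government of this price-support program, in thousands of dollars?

39039

In a free market, 4144 - 8P = 3P - 1356 gives the equilibrium P* = 500, Q* = 144.
Because the floor (507) lies above the market-clearing price, it is binding.
At P = 507: Qd = 4144 - 8·507 = 88 and Qs = 3·507 - 1356 = 165.
Surplus = Qs - Qd = 77.
Government expenditure = surplus × support price = 77 × 507 = 39039.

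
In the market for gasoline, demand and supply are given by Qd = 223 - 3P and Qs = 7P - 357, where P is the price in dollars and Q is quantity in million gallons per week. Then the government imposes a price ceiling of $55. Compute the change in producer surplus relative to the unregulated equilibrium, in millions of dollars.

-115.5

Setting quantity demanded equal to quantity supplied, 223 - 3P = 7P - 357, gives P* = 58 and Q* = 49.
Since 55 < 58, the ceiling is binding.
At P = 55: Qd = 223 - 3·55 = 58 and Qs = 7·55 - 357 = 28.
Producer surplus without the control is ½ · (58 - 51) · 49 = 171.5.
With the ceiling, producers sell 28 units at 55, so PS = ½ · (55 - 51) · 28 = 56.
Change in producer surplus = 56 - 171.5 = -115.5.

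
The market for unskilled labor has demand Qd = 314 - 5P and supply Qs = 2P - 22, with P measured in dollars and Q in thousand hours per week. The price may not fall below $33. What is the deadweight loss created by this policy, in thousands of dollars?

0

Equilibrium: 314 - 5P = 2P - 22, so 336 = 7P and P* = 48, Q* = 74.
Since 33 is below P* = 48, the floor does not bind and the free-market outcome prevails.
Since the control does not bind, no trades are prevented and deadweight loss is zero.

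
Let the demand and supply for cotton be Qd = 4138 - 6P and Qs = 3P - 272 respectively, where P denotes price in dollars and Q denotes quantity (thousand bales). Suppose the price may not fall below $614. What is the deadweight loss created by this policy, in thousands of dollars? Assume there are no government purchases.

Without the control the market clears where 4138 - 6P = 3P - 272, i.e. P* = 490 and Q* = 1198.
The floor of 614 is above the equilibrium price 490, so it binds.
At P = 614: Qd = 4138 - 6·614 = 454 and Qs = 3·614 - 272 = 1570.
Quantity traded falls to 454. At Q = 454 the demand price is (4138 - 454)/6 = 614 and the supply price is (272 + 454)/3 = 242.
Deadweight loss = ½ · (614 - 242) · (1198 - 454) = ½ · 372 · 744 = 138384.

138384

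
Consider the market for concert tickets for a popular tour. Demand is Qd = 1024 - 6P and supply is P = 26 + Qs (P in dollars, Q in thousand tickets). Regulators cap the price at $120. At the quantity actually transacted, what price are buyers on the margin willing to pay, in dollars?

155

Rearranging supply gives Qs = P - 26. In a free market, 1024 - 6P = P - 26 gives the equilibrium P* = 150, Q* = 124.
The ceiling of 120 is below the equilibrium price 150, so it binds.
At P = 120: Qd = 1024 - 6·120 = 304 and Qs = 120 - 26 = 94.
Only 94 units reach the market. On the demand curve, the marginal buyer's willingness to pay at Q = 94 is (1024 - 94)/6 = 155.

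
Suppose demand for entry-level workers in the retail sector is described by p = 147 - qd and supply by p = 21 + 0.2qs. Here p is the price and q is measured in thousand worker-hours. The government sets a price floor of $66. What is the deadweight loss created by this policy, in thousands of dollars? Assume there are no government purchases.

Rearranging demand gives qd = 147 - p; rearranging supply gives qs = 5p - 105. Without the control the market clears where 147 - p = 5p - 105, i.e. p* = 42 and q* = 105.
Because the floor (66) lies above the market-clearing price, it is binding.
At p = 66: qd = 147 - 66 = 81 and qs = 5·66 - 105 = 225.
Quantity traded falls to 81. At q = 81 the demand price is 147 - 81 = 66 and the supply price is (105 + 81)/5 = 37.2.
Deadweight loss = ½ · (66 - 37.2) · (105 - 81) = ½ · 28.8 · 24 = 345.6.

345.6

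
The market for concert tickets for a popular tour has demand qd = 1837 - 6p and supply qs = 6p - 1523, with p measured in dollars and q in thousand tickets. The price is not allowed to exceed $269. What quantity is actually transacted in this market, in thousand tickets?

Equilibrium: 1837 - 6p = 6p - 1523, so 3360 = 12p and p* = 280, q* = 157.
The ceiling of 269 is below the equilibrium price 280, so it binds.
At p = 269: qd = 1837 - 6·269 = 223 and qs = 6·269 - 1523 = 91.
The quantity actually transacted is the short side, supply: 91.

91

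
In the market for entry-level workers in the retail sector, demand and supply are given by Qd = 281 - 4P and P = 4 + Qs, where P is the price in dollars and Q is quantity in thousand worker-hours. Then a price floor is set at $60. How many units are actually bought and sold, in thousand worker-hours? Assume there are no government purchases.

Rearranging supply gives Qs = P - 4. Without the control the market clears where 281 - 4P = P - 4, i.e. P* = 57 and Q* = 53.
Because the floor (60) lies above the market-clearing price, it is binding.
At P = 60: Qd = 281 - 4·60 = 41 and Qs = 60 - 4 = 56.
The quantity actually transacted is the short side, demand: 41.

41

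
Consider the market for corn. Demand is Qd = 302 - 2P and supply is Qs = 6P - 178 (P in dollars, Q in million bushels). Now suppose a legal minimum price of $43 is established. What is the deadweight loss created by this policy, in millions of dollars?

0

Setting quantity demanded equal to quantity supplied, 302 - 2P = 6P - 178, gives P* = 60 and Q* = 182.
The floor of 43 is below the equilibrium price 60, so it is not binding; the market clears at P* = 60, Q* = 182.
Since the control does not bind, no trades are prevented and deadweight loss is zero.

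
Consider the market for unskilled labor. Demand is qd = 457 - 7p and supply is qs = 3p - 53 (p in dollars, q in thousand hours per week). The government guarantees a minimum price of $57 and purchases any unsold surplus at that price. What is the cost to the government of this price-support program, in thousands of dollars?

In a free market, 457 - 7p = 3p - 53 gives the equilibrium p* = 51, q* = 100.
The floor of 57 is above the equilibrium price 51, so it binds.
At p = 57: qd = 457 - 7·57 = 58 and qs = 3·57 - 53 = 118.
Surplus = qs - qd = 60.
Government expenditure = surplus × support price = 60 × 57 = 3420.

3420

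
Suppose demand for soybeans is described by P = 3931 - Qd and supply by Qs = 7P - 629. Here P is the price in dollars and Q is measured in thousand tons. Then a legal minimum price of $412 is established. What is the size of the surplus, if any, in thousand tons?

0

Rearranging demand gives Qd = 3931 - P. Without the control the market clears where 3931 - P = 7P - 629, i.e. P* = 570 and Q* = 3361.
The floor of 412 is below the equilibrium price 570, so it is not binding; the market clears at P* = 570, Q* = 3361.
Since the control does not bind, there is no surplus.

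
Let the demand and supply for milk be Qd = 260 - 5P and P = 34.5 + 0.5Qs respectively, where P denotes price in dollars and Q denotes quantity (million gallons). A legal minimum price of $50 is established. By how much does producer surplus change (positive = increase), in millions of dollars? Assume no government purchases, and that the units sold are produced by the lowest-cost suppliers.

-26.25

Rearranging supply gives Qs = 2P - 69. Setting quantity demanded equal to quantity supplied, 260 - 5P = 2P - 69, gives P* = 47 and Q* = 25.
Since 50 > 47, the floor is binding.
At P = 50: Qd = 260 - 5·50 = 10 and Qs = 2·50 - 69 = 31.
Producer surplus without the control is ½ · (47 - 34.5) · 25 = 156.25.
With the floor, 10 units are sold at 50. The supply price at Q = 10 is 39.5, so PS = ½ · [(50 - 34.5) + (50 - 39.5)] · 10 = 130.
Change in producer surplus = 130 - 156.25 = -26.25.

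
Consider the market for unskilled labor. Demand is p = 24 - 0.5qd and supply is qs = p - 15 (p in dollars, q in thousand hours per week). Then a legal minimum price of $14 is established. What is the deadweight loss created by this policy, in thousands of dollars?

0

Rearranging demand gives qd = 48 - 2p. Without the control the market clears where 48 - 2p = p - 15, i.e. p* = 21 and q* = 6.
Since 14 is below p* = 21, the floor does not bind and the free-market outcome prevails.
Since the control does not bind, no trades are prevented and deadweight loss is zero.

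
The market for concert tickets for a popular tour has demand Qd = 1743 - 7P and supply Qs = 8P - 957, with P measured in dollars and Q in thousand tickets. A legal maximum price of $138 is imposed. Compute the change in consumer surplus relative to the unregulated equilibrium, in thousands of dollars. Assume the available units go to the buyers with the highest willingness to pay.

Setting quantity demanded equal to quantity supplied, 1743 - 7P = 8P - 957, gives P* = 180 and Q* = 483.
Because the ceiling (138) lies below the market-clearing price, it is binding.
At P = 138: Qd = 1743 - 7·138 = 777 and Qs = 8·138 - 957 = 147.
Consumer surplus without the control is ½ · (249 - 180) · 483 = 16663.5.
With the ceiling, 147 units are sold at 138 (assume they go to the highest-value buyers). The demand price at Q = 147 is 228, so CS = ½ · [(249 - 138) + (228 - 138)] · 147 = 14773.5.
Change in consumer surplus = 14773.5 - 16663.5 = -1890.

-1890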